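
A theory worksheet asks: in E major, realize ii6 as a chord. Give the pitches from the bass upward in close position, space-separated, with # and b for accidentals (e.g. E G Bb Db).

A C# F#

In E major, the second degree is F#, and the diatonic chord built there is a minor triad.
That chord is spelled F#-A-C#.
The figured bass 6 indicates first inversion, placing the third (A) in the bass: A-C#-F#.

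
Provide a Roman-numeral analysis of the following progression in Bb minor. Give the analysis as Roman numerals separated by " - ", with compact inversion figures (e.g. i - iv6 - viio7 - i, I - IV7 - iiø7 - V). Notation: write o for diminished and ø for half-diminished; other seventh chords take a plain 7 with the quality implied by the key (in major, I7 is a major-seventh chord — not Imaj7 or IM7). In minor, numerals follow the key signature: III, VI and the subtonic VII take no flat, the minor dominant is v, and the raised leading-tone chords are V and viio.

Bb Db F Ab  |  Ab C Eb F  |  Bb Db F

Bb-Db-F-Ab: minor seventh chord on Bb = scale degree 1 → i7.
Ab-C-Eb-F: minor seventh chord on F = scale degree 5 → v65.
Bb-Db-F: minor triad on Bb = scale degree 1 → i.

i7 - v65 - i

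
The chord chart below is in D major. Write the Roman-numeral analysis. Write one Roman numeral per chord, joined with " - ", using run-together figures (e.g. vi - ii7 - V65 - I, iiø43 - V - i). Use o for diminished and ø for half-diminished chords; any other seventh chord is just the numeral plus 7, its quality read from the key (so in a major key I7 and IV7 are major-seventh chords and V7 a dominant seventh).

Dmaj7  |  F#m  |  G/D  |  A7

I7 - iii - IV64 - V7

Dmaj7: root D is the tonic; major seventh chord there is I7.
F#m: minor triad on F# = scale degree 3 → iii.
G/D has root G, degree 4 in D major, so IV64.
A7 has root A, degree 5 in D major, so V7.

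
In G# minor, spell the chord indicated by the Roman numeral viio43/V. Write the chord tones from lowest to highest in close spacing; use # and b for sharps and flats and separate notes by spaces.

viio43/V is a secondary leading-tone chord. The target V is D# in G# minor; the applied chord is rooted a semitone below, on C##.
Building a fully diminished seventh chord on C## gives C##-E#-G#-B.
The figured bass 43 indicates second inversion, placing the fifth (G#) in the bass: G#-B-C##-E#.

G# B C## E#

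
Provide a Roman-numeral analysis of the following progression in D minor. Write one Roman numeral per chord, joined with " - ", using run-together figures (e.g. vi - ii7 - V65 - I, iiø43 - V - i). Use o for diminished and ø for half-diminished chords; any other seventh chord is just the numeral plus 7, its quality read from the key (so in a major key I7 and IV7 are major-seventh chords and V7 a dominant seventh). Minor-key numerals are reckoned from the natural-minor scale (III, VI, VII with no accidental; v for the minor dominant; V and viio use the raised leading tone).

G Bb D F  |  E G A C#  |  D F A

G-Bb-D-F: root G is the subdominant; minor seventh chord there is iv7.
E-G-A-C#: root A is the dominant; dominant seventh chord there is V43.
D-F-A has root D, degree 1 in D minor, so i.

iv7 - V43 - i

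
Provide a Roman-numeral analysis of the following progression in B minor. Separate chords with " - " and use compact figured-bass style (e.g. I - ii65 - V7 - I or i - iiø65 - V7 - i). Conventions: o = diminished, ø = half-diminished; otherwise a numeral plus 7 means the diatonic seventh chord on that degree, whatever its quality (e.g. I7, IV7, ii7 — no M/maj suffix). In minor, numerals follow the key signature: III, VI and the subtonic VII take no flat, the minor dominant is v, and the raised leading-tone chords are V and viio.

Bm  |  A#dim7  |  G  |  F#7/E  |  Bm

i - viio7 - VI - V42 - i

Bm: root B is the tonic; minor triad there is i.
A#dim7 has root A#, degree 7 in B minor, so viio7.
G has root G, degree 6 in B minor, so VI.
F#7/E: root F# is the dominant; dominant seventh chord there is V42.
Bm has root B, degree 1 in B minor, so i.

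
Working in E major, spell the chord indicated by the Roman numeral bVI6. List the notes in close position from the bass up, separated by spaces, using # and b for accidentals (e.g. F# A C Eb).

E G C

bVI6 is a major triad on the lowered sixth degree, borrowed from the parallel minor. In E major that root is C.
So the chord is C-E-G, a major triad.
The figured bass 6 indicates first inversion, placing the third (E) in the bass: E-G-C.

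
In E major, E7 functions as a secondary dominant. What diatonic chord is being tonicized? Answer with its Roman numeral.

IV

The chord is a dominant seventh chord on E.
A dominant resolves down a perfect fifth: E → A. In E major, A is scale degree 4, i.e. IV.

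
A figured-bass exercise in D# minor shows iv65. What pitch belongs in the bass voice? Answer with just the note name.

iv in D# minor has root G#; the chord is G#-B-D#-F#.
The figure 65 means first inversion — the third is in the bass.

B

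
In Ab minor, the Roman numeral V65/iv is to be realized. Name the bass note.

C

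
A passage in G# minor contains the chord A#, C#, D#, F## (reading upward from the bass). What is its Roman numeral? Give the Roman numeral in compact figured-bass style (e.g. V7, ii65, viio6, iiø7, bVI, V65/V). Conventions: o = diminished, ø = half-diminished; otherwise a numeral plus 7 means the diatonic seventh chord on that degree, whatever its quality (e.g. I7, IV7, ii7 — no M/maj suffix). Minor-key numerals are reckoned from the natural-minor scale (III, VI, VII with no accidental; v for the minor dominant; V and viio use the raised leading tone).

Stacked in thirds the chord is D#-F##-A#-C#: a dominant seventh chord on D#.
In G# minor, D# is the dominant; the diatonic dominant seventh chord there is V7.
With A# in the bass the chord is in second inversion, so the figured bass is 43.

V43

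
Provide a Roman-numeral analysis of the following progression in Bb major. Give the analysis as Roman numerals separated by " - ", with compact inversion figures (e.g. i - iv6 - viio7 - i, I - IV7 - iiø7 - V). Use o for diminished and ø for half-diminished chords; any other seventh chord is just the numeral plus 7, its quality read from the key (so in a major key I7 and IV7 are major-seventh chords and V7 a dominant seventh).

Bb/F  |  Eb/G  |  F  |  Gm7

I64 - IV6 - V - vi7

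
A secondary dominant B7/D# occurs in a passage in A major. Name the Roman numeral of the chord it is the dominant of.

V

The chord is a dominant seventh chord on B.
A dominant resolves down a perfect fifth: B → E. In A major, E is scale degree 5, i.e. V.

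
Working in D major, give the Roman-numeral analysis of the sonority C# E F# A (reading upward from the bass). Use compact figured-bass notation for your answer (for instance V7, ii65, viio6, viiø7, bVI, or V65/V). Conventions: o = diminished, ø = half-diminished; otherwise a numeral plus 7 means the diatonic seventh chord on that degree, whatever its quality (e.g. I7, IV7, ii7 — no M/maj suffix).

iii43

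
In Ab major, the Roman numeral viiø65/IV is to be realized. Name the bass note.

The applied chord viiø65/IV is rooted on C: C-Eb-Gb-Bb.
The figure 65 means first inversion — the third is in the bass.

Eb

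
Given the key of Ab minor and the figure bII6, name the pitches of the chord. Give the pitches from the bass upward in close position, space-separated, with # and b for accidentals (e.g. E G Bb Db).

bII6 is the Neapolitan sixth — a major triad on the lowered second degree, here in its customary first inversion. In Ab minor that root is Bbb.
So the chord is Bbb-Db-Fb.
With the 6 figure the chord is in first inversion; from the bass Db upward in close position it reads Db-Fb-Bbb.

Db Fb Bbb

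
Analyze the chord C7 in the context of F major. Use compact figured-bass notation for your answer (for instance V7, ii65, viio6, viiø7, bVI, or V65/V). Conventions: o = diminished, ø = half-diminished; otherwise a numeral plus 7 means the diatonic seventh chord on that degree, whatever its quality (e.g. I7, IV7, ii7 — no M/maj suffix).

V7

Stacked in thirds the chord is C-E-G-Bb: a dominant seventh chord on C.
In F major, C is the dominant; the diatonic dominant seventh chord there is V7.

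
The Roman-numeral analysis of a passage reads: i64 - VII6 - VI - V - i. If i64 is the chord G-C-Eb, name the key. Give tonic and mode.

The anchor chord is a minor triad on C, labeled i64.
If C is scale degree 1 and the mode makes that degree carry a minor triad, the tonic is C and the mode is minor.

C minor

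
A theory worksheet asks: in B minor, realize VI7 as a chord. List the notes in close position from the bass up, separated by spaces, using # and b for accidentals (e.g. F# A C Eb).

The numeral's case and figure indicate a major seventh chord. In B minor its root, the submediant, is G.
Stacking thirds from G gives G-B-D-F#.

G B D F#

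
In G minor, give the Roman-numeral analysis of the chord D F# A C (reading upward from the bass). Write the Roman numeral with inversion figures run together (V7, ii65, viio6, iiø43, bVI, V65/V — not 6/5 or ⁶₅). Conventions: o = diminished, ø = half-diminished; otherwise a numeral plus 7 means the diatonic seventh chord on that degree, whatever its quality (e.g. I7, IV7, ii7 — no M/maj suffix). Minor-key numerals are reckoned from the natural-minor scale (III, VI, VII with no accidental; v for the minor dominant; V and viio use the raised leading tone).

V7

Stacked in thirds the chord is D-F#-A-C: a dominant seventh chord on D.
D is scale degree 5 in G minor, and a dominant seventh chord on that degree is written V7.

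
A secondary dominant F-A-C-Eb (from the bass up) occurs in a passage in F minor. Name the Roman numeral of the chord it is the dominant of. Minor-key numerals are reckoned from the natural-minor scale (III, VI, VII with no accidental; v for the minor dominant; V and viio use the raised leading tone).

iv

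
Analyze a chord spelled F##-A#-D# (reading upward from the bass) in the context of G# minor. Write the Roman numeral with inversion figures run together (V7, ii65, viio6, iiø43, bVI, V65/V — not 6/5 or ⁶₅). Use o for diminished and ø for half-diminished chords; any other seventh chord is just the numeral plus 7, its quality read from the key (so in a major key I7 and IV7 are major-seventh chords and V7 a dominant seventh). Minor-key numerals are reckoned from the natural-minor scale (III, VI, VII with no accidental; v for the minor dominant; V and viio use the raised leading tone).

V6

Stacked in thirds the chord is D#-F##-A#: a major triad on D#.
In G# minor, D# is the dominant; the diatonic major triad there is V.
With F## in the bass the chord is in first inversion, so the figured bass is 6.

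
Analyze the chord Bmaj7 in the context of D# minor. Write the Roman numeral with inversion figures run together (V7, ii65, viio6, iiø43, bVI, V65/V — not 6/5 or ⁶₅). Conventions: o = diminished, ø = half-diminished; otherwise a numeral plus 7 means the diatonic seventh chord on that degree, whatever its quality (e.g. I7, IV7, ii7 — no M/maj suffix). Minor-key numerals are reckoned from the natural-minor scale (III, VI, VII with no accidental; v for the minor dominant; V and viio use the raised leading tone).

VI7

Stacked in thirds the chord is B-D#-F#-A#: a major seventh chord on B.
B is scale degree 6 in D# minor, and a major seventh chord on that degree is written VI7.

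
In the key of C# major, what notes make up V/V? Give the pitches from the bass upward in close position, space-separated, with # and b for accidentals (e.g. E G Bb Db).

V/V is a secondary dominant — the dominant triad of V. V in C# major is G#, so the applied chord's root is D#, a perfect fifth above.
Building a major triad on D# gives D#-F##-A#.

D# F## A#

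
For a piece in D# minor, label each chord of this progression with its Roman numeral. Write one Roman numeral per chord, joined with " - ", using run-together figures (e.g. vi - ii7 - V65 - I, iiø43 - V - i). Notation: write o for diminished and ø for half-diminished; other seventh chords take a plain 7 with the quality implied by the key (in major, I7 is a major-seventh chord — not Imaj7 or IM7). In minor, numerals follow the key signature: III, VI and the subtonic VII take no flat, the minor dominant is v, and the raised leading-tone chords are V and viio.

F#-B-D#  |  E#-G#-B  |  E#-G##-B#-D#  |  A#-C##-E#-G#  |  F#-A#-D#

F#-B-D# has root B, degree 6 in D# minor, so VI64.
E#-G#-B has root E#, degree 2 in D# minor, so iio.
E#-G##-B#-D#: chromatic; E# is V of V, so V7/V.
A#-C##-E#-G#: dominant seventh chord on A# = scale degree 5 → V7.
F#-A#-D#: minor triad on D# = scale degree 1 → i6.

VI64 - iio - V7/V - V7 - i6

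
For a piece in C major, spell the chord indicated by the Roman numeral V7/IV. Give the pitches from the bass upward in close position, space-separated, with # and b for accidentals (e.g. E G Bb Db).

C E G Bb

V7/IV is a secondary dominant — the dominant seventh of IV. IV in C major is F, so the applied chord's root is C, a perfect fifth above.
Building a dominant seventh chord on C gives C-E-G-Bb.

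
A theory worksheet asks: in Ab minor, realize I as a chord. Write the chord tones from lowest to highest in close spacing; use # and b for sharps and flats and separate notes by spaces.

I is the major tonic (Picardy third), borrowed from the parallel major. In Ab minor that root is Ab.
So the chord is Ab-C-Eb, a major triad.

Ab C Eb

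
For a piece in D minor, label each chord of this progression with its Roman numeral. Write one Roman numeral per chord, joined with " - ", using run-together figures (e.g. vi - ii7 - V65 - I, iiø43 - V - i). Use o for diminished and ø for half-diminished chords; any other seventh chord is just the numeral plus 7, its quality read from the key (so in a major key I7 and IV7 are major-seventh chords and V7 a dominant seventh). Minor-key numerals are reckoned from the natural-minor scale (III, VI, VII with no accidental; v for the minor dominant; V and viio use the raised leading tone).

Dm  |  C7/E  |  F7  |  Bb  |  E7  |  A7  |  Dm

Dm: root D is the tonic; minor triad there is i.
C7/E: dominant seventh chord on C = scale degree 7 → VII65.
F7: chromatic; F is V of VI, so V7/VI.
Bb: major triad on Bb = scale degree 6 → VI.
E7 is the secondary dominant of V (dominant seventh chord on E): V7/V.
A7: root A is the dominant; dominant seventh chord there is V7.
Dm: minor triad on D = scale degree 1 → i.

i - VII65 - V7/VI - VI - V7/V - V7 - i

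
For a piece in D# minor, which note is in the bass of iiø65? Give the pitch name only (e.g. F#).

G#

iiø in D# minor has root E#; the chord is E#-G#-B-D#.
The figure 65 means first inversion — the third is in the bass.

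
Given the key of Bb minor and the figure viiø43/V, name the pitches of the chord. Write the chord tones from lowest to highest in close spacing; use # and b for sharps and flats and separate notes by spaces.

Bb D E G

viiø43/V is a secondary leading-tone chord. The target V is F in Bb minor; the applied chord is rooted a semitone below, on E.
Building a half-diminished seventh chord on E gives E-G-Bb-D.
The figured bass 43 indicates second inversion, placing the fifth (Bb) in the bass: Bb-D-E-G.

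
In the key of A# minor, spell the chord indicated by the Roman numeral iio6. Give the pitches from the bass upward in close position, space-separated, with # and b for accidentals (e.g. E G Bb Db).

The numeral's case and figure indicate a diminished triad. In A# minor its root, scale degree 2, is B#.
That chord is spelled B#-D#-F#.
With the 6 figure the chord is in first inversion; from the bass D# upward in close position it reads D#-F#-B#.

D# F# B#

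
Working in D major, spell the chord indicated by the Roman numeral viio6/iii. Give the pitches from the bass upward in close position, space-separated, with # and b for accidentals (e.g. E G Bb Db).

G# B E#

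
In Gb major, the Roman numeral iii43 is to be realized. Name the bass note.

F

iii in Gb major has root Bb; the chord is Bb-Db-F-Ab.
The figure 43 means second inversion — the fifth is in the bass.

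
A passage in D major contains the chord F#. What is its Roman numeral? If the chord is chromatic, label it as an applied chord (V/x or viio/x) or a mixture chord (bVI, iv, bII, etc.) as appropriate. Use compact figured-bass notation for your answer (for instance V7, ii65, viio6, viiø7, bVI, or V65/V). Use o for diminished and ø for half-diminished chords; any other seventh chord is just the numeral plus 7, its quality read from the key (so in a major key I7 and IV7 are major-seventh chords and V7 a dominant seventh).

V/vi

The pitches F#-A#-C# form a major triad rooted on F#.
F# is not a diatonic chord root with this quality in D major, but it lies a perfect fifth above B (vi), so the chord functions as an applied dominant of vi.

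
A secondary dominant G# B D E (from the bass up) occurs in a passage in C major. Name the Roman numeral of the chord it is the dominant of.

vi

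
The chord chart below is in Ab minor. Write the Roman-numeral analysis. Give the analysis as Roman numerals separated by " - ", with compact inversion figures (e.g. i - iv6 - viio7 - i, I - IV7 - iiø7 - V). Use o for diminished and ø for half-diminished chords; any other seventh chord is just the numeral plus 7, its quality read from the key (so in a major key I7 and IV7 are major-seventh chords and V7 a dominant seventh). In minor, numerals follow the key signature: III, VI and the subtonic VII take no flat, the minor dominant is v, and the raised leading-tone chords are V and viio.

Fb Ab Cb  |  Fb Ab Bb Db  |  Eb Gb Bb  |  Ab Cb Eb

Fb-Ab-Cb: root Fb is the submediant; major triad there is VI.
Fb-Ab-Bb-Db has root Bb, degree 2 in Ab minor, so iiø43.
Eb-Gb-Bb: root Eb is the dominant; minor triad there is v.
Ab-Cb-Eb: root Ab is the tonic; minor triad there is i.

VI - iiø43 - v - i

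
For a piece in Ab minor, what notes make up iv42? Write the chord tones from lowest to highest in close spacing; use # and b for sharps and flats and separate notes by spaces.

In Ab minor, the subdominant is Db, and the diatonic chord built there is a minor seventh chord.
Stacking thirds from Db gives Db-Fb-Ab-Cb.
The figured bass 42 indicates third inversion, placing the seventh (Cb) in the bass: Cb-Db-Fb-Ab.

Cb Db Fb Ab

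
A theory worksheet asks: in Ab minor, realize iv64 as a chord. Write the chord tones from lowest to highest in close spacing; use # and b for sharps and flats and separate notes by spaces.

Ab Db Fb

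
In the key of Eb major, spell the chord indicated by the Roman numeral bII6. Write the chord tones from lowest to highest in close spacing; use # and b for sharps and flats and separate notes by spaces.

Ab Cb Fb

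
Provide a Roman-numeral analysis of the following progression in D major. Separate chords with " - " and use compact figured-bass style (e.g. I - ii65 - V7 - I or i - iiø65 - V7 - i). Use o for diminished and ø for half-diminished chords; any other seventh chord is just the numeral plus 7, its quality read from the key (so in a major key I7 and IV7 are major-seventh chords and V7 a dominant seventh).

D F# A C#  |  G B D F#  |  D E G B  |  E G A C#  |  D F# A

D-F#-A-C#: root D is the tonic; major seventh chord there is I7.
G-B-D-F# has root G, degree 4 in D major, so IV7.
D-E-G-B: minor seventh chord on E = scale degree 2 → ii42.
E-G-A-C# has root A, degree 5 in D major, so V43.
D-F#-A: major triad on D = scale degree 1 → I.

I7 - IV7 - ii42 - V43 - I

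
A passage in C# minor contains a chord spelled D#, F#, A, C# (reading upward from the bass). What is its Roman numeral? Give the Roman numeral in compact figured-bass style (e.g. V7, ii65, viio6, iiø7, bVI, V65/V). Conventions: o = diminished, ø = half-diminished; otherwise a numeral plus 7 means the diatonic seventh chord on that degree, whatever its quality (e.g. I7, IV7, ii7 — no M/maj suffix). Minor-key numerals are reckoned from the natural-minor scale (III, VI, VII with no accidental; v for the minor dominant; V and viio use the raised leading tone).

iiø7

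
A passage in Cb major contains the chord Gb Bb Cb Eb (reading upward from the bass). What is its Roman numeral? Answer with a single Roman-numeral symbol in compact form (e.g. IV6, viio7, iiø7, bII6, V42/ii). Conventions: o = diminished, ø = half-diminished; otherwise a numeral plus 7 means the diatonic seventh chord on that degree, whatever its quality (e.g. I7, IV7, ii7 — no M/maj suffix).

Stacked in thirds the chord is Cb-Eb-Gb-Bb: a major seventh chord on Cb.
Cb is scale degree 1 in Cb major, and a major seventh chord on that degree is written I7.
With Gb in the bass the chord is in second inversion, so the figured bass is 43.

I43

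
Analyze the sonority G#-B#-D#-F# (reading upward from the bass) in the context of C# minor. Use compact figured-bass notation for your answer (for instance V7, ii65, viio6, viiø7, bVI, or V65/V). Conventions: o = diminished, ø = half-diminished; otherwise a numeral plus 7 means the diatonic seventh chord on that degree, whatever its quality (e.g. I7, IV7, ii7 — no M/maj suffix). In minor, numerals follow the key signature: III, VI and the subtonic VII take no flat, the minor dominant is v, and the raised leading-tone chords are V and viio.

V7

Stacked in thirds the chord is G#-B#-D#-F#: a dominant seventh chord on G#.
In C# minor, G# is the dominant; the diatonic dominant seventh chord there is V7.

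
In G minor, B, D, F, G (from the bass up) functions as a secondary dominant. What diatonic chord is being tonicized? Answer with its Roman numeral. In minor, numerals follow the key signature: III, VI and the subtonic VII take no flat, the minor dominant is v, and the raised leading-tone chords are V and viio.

iv

The chord is a dominant seventh chord on G.
A dominant resolves down a perfect fifth: G → C. In G minor, C is scale degree 4, i.e. iv.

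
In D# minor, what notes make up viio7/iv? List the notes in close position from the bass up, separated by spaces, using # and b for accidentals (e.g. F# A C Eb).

F## A# C# E

viio7/iv is a secondary leading-tone chord. The target iv is G# in D# minor; the applied chord is rooted a semitone below, on F##.
Building a fully diminished seventh chord on F## gives F##-A#-C#-E.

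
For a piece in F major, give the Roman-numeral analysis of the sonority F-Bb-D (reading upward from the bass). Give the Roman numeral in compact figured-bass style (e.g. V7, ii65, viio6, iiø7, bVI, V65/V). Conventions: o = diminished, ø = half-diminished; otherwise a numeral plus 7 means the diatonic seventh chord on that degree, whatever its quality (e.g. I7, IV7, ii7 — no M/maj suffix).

IV64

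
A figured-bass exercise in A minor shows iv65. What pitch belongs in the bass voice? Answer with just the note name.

iv in A minor has root D; the chord is D-F-A-C.
The figure 65 means first inversion — the third is in the bass.

F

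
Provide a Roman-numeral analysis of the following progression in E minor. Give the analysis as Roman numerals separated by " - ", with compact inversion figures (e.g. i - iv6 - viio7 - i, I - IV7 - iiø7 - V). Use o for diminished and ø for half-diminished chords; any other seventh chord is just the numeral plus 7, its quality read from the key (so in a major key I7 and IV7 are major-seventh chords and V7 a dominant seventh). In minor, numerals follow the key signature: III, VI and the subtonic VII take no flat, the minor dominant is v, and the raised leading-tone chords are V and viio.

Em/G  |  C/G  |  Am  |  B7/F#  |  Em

i6 - VI64 - iv - V43 - i

Em/G: root E is the tonic; minor triad there is i6.
C/G has root C, degree 6 in E minor, so VI64.
Am: root A is the subdominant; minor triad there is iv.
B7/F#: root B is the dominant; dominant seventh chord there is V43.
Em: minor triad on E = scale degree 1 → i.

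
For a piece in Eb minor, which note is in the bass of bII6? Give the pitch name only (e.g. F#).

bII in Eb minor has root Fb; the chord is Fb-Ab-Cb.
The figure 6 means first inversion — the third is in the bass.

Ab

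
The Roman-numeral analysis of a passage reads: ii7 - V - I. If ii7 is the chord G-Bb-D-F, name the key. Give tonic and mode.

The anchor chord is a minor seventh chord on G, labeled ii7.
Counting down one scale step from G places the tonic on F; a minor seventh chord on degree 2 is diatonic only in major.

F major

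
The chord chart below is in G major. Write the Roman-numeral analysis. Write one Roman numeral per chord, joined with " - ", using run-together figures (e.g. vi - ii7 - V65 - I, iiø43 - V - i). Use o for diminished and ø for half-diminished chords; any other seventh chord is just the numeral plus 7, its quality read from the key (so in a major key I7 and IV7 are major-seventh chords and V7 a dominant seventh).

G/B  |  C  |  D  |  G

G/B has root G, degree 1 in G major, so I6.
C: major triad on C = scale degree 4 → IV.
D: major triad on D = scale degree 5 → V.
G: major triad on G = scale degree 1 → I.

I6 - IV - V - I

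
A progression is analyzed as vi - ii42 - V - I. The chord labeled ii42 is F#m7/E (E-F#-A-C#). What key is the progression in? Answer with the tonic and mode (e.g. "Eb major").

The chord F#m7/E is a minor seventh chord rooted on F#; its label is ii42.
If F# is scale degree 2 and the mode makes that degree carry a minor seventh chord, the tonic is E and the mode is major.

E major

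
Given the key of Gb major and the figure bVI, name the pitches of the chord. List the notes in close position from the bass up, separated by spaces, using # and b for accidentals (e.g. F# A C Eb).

Ebb Gb Bbb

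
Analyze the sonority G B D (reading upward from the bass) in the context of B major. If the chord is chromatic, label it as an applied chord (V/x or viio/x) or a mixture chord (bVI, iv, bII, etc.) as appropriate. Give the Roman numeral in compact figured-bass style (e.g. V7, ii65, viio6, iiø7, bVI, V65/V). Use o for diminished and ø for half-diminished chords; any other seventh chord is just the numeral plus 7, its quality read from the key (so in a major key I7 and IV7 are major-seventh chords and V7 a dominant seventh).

bVI

The pitches G-B-D form a major triad rooted on G.
G is the lowered sixth degree of B major (diatonic 6 would be G#). This is a major triad on the lowered sixth degree, borrowed from the parallel minor.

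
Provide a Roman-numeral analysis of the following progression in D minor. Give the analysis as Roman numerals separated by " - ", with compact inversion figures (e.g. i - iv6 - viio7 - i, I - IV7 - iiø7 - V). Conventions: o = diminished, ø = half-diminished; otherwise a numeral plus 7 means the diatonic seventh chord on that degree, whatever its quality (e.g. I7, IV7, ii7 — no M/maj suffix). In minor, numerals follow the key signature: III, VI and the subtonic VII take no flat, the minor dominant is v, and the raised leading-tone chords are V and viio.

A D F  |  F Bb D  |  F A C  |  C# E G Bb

A-D-F: root D is the tonic; minor triad there is i64.
F-Bb-D has root Bb, degree 6 in D minor, so VI64.
F-A-C: root F is the mediant; major triad there is III.
C#-E-G-Bb: fully diminished seventh chord on C# = scale degree 7 → viio7.

i64 - VI64 - III - viio7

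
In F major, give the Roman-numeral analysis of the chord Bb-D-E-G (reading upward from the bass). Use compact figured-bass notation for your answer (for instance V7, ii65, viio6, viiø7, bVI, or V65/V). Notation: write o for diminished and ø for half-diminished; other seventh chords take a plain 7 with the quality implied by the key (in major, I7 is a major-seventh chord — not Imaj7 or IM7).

Stacked in thirds the chord is E-G-Bb-D: a half-diminished seventh chord on E.
E is scale degree 7 in F major, and a half-diminished seventh chord on that degree is written viiø7.
With Bb in the bass the chord is in second inversion, so the figured bass is 43.

viiø43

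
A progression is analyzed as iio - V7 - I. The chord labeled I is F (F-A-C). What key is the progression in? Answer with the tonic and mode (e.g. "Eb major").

F major

The chord F is a major triad rooted on F; its label is I.
If F is scale degree 1 and the mode makes that degree carry a major triad, the tonic is F and the mode is major.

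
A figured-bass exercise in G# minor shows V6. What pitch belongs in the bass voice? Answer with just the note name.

F##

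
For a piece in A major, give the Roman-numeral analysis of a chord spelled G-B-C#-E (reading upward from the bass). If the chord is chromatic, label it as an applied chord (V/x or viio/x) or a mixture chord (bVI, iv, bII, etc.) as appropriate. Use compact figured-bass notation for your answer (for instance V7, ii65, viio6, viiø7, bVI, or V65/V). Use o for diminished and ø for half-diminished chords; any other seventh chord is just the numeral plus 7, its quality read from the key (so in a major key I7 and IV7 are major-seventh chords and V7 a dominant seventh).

viiø43/IV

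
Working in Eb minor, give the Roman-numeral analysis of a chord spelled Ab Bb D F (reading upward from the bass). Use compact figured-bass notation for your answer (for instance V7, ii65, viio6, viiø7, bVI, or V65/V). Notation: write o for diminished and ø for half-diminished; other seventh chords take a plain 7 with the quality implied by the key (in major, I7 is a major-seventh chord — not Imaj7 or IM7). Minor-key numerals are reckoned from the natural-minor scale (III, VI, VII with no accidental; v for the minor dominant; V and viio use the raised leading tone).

V42

Stacked in thirds the chord is Bb-D-F-Ab: a dominant seventh chord on Bb.
Bb is scale degree 5 in Eb minor, and a dominant seventh chord on that degree is written V7.
With Ab in the bass the chord is in third inversion, so the figured bass is 42.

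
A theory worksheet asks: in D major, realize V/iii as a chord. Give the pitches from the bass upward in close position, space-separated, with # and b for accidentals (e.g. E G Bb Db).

C# E# G#

V/iii is a secondary dominant — the dominant triad of iii. iii in D major is F#, so the applied chord's root is C#, a perfect fifth above.
Building a major triad on C# gives C#-E#-G#.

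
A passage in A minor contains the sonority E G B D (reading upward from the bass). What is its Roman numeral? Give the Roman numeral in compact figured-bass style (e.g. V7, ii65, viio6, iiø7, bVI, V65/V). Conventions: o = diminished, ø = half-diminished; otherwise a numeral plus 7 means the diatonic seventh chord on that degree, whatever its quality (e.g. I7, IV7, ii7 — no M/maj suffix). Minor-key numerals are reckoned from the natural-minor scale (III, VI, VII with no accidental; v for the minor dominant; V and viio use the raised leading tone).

v7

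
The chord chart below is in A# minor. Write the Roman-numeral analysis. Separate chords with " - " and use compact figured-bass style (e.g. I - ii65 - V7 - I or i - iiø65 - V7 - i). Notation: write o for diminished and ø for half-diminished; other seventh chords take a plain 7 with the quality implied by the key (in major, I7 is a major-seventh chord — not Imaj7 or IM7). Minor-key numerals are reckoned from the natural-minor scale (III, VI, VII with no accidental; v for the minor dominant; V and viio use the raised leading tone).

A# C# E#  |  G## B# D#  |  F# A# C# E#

A#-C#-E#: minor triad on A# = scale degree 1 → i.
G##-B#-D#: root G## is the leading tone; diminished triad there is viio.
F#-A#-C#-E#: root F# is the submediant; major seventh chord there is VI7.

i - viio - VI7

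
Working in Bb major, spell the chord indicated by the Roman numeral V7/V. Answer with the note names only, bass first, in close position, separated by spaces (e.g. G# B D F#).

The slash means an applied dominant: we want the dominant of V. In Bb major, V is F major, and its dominant is built on C.
Building a dominant seventh chord on C gives C-E-G-Bb.

C E G Bb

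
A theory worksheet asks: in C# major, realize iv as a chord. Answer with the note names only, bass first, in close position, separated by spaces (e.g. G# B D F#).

F# A C#

Scale degree 4 in C# major is F#; here the chord built on it is altered to a minor triad. iv is the minor subdominant, borrowed from the parallel minor.
So the chord is F#-A-C#, a minor triad.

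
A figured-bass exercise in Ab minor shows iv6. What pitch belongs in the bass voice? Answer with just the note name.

iv in Ab minor has root Db; the chord is Db-Fb-Ab.
The figure 6 means first inversion — the third is in the bass.

Fb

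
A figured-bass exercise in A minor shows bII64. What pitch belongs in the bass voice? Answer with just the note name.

bII in A minor has root Bb; the chord is Bb-D-F.
The figure 64 means second inversion — the fifth is in the bass.

F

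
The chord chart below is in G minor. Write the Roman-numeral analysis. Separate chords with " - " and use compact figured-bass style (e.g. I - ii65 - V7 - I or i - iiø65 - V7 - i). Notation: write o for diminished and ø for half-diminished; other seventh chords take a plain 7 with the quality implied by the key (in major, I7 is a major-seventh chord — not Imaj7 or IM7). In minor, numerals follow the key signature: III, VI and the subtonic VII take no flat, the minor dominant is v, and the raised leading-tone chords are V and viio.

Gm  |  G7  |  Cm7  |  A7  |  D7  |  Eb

Gm: minor triad on G = scale degree 1 → i.
G7: chromatic; G is V of iv, so V7/iv.
Cm7: root C is the subdominant; minor seventh chord there is iv7.
A7: a dominant seventh chord on A, the applied dominant of V → V7/V.
D7 has root D, degree 5 in G minor, so V7.
Eb: root Eb is the submediant; major triad there is VI.

i - V7/iv - iv7 - V7/V - V7 - VI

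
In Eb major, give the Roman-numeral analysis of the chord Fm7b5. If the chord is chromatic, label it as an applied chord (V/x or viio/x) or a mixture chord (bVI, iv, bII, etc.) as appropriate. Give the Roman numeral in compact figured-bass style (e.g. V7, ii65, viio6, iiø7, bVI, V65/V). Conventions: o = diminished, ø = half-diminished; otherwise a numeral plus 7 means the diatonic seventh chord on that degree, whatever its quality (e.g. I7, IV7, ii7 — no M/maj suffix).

iiø7

Stacked in thirds the chord is F-Ab-Cb-Eb: a half-diminished seventh chord on F.
F is the second degree of Eb major. This is the half-diminished supertonic seventh, borrowed from the parallel minor.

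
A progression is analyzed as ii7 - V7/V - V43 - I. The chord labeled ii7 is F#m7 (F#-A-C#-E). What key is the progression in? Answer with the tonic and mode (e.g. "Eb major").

E major

ii7 is given as F#-A-C#-E — a minor seventh chord with root F#.
Counting down one scale step from F# places the tonic on E; a minor seventh chord on degree 2 is diatonic only in major.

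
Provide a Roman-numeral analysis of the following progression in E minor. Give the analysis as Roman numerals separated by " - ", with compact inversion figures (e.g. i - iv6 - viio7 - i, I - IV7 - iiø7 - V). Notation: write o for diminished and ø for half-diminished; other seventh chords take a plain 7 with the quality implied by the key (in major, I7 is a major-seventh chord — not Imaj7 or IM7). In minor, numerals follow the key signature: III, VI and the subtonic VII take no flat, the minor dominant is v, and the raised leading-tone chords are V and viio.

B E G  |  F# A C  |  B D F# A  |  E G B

B-E-G: minor triad on E = scale degree 1 → i64.
F#-A-C has root F#, degree 2 in E minor, so iio.
B-D-F#-A: minor seventh chord on B = scale degree 5 → v7.
E-G-B: root E is the tonic; minor triad there is i.

i64 - iio - v7 - i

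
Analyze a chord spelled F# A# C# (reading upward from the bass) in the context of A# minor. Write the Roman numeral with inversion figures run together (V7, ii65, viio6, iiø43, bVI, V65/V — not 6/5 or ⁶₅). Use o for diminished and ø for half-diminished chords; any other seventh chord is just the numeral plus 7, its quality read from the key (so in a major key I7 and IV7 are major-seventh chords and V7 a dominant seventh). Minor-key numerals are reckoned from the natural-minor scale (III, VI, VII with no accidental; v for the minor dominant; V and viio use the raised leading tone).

VI

The pitches F#-A#-C# form a major triad rooted on F#.
F# is scale degree 6 in A# minor, and a major triad on that degree is written VI.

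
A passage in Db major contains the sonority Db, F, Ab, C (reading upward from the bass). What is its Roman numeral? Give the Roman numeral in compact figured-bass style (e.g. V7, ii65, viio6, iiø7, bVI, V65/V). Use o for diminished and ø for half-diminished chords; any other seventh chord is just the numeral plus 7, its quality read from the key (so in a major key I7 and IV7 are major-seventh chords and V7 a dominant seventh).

I7

The pitches Db-F-Ab-C form a major seventh chord rooted on Db.
Db is scale degree 1 in Db major, and a major seventh chord on that degree is written I7.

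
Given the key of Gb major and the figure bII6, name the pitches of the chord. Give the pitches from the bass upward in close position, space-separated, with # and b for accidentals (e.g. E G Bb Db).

Cb Ebb Abb

bII6 is the Neapolitan sixth — a major triad on the lowered second degree, here in its customary first inversion. In Gb major that root is Abb.
So the chord is Abb-Cb-Ebb, a major triad.
With the 6 figure the chord is in first inversion; from the bass Cb upward in close position it reads Cb-Ebb-Abb.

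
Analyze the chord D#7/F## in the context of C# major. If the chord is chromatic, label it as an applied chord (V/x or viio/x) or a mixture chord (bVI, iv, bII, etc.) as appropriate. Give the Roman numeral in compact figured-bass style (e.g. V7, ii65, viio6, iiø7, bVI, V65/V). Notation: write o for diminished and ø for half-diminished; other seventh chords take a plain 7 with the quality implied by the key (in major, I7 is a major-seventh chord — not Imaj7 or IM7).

V65/V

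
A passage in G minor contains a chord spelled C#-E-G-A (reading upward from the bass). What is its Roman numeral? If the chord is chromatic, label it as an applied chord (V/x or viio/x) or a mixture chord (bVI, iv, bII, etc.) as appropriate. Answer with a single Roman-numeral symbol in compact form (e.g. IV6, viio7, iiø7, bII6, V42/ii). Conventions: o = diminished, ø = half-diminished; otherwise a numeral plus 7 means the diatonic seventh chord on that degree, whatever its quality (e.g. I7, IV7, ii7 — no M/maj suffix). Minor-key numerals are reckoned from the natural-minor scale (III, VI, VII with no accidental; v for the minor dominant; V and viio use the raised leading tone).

Stacked in thirds the chord is A-C#-E-G: a dominant seventh chord on A.
A is not a diatonic chord root with this quality in G minor, but it lies a perfect fifth above D (V), so the chord functions as an applied dominant of V.
With C# in the bass the chord is in first inversion, so the figured bass is 65.

V65/V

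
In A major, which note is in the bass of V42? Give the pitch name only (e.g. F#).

D

V in A major has root E; the chord is E-G#-B-D.
The figure 42 means third inversion — the seventh is in the bass.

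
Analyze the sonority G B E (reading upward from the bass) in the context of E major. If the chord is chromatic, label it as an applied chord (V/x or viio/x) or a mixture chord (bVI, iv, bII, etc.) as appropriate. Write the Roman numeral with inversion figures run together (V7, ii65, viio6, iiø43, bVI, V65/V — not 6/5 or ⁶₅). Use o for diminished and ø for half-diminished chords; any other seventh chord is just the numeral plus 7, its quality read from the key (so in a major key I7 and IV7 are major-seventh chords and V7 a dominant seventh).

The pitches E-G-B form a minor triad rooted on E.
E is the first degree of E major. This is the minor tonic, borrowed from the parallel minor.
With G in the bass the chord is in first inversion, so the figured bass is 6.

i6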